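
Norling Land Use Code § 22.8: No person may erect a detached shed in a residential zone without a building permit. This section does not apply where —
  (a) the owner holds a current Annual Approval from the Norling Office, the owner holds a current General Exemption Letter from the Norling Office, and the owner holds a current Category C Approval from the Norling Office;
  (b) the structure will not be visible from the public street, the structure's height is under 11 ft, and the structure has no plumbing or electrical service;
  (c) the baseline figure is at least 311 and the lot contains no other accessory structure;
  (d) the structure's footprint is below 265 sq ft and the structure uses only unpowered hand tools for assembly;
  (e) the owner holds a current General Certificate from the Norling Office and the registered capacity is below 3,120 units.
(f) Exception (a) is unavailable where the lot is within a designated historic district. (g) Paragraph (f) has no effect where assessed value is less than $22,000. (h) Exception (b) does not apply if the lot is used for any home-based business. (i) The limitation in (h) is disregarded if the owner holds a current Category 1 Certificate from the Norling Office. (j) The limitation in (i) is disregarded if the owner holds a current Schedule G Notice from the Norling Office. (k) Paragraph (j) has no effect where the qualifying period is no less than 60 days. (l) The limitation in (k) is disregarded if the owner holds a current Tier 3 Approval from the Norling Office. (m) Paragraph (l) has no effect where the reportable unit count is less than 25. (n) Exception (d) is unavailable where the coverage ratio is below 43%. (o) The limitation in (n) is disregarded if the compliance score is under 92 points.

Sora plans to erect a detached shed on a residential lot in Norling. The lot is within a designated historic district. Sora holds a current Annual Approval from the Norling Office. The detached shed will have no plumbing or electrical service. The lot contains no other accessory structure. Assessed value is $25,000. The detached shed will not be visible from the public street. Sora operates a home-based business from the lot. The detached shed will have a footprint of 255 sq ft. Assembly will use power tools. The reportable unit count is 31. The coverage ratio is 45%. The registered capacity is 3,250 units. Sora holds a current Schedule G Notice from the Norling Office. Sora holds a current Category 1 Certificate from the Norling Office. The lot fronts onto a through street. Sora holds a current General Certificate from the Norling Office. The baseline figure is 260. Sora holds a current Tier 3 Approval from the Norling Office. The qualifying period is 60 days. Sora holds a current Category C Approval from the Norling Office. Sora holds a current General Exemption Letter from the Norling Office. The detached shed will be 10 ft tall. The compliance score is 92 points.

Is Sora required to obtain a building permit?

Exception (a)'s conditions are all satisfied: a current Annual Approval is held; a current General Exemption Letter is held; a current Category C Approval is held. But: (f) applies — the lot is in a historic district. (g), which would lift (f), is inapplicable — assessed value is $25,000, not less than $22,000. Exception (a) does not apply.
All of (b)'s requirements are met (the structure will not be visible from the street; the structure's height is 10 ft, under the 11 ft limit; there is no plumbing or electrical service). However, paragraphs (h)–(m) must be considered: (h) is triggered — a home-based business operates on the lot. (i) applies (a current Category 1 Certificate is held), but is itself disapplied by (j): (j) operates against (i): a current Schedule G Notice is held. (k) would limit (j) — the qualifying period is 60 days, meeting the 60 days threshold — but (l) sets (k) aside: (l) operates against (k): a current Tier 3 Approval is held. (m), which would lift (l), does not operate here — the reportable unit count is 31, not less than 25. (b) is therefore removed.
Exception (c) fails — the baseline figure is 260, short of 311.
Exception (d) requires that the structure uses only unpowered hand tools for assembly; but assembly uses power tools, so (d) is unavailable.
Exception (e) requires that the registered capacity is below 3,120 units; but the registered capacity is 3,250 units, not below 3,120 units, so (e) is unavailable.
No exception is made out. Sora falls within the general rule.

Yes — Sora must obtain a building permit.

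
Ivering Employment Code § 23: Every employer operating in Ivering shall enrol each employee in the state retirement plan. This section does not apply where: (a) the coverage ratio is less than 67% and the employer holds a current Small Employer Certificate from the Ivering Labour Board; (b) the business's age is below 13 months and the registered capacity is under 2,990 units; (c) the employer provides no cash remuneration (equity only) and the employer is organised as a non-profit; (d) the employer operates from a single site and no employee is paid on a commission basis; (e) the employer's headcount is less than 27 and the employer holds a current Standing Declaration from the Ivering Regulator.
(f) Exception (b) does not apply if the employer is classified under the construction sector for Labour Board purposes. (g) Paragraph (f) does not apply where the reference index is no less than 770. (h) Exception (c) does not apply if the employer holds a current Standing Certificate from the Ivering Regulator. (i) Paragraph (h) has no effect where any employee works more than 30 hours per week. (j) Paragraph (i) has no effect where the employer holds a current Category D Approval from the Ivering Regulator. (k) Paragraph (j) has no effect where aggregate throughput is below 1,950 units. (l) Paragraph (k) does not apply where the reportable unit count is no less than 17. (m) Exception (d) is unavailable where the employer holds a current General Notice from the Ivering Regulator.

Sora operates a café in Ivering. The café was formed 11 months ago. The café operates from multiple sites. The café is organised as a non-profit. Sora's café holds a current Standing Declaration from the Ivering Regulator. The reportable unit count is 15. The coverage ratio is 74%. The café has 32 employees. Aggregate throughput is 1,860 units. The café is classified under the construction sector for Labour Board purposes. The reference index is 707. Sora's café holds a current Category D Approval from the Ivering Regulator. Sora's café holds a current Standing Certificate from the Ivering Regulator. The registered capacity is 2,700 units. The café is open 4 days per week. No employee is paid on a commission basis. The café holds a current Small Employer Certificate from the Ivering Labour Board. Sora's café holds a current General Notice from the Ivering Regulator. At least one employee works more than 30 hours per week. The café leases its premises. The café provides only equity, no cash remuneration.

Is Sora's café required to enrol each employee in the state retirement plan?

Exception (a) requires that the coverage ratio is less than 67%; but the coverage ratio is 74%, not less than 67%, so (a) is unavailable.
All of (b)'s requirements are met (the business's age is 11 months, below the 13 months limit; the registered capacity is 2,700 units, under the 2,990 units limit). However, paragraphs (f)–(g) must be considered: (f) applies — the café is classified under the construction sector. (g), which would lift (f), is not triggered — the reference index is 707, short of 770. (b) is therefore removed.
All of (c)'s requirements are met (remuneration is equity-only; the employer is a non-profit). Considering the limiting provisions: (h) would limit (c) — a current Standing Certificate is held — but (i) sets (h) aside: (i) operates against (h): at least one employee exceeds 30 hours/week. (j) would limit (i) — a current Category D Approval is held — but (k) sets (j) aside: (k) applies — aggregate throughput is 1,860 units, below the 1,950 units limit. (l), which would lift (k), is inapplicable — the reportable unit count is 15, short of 17. (c) remains available.
Exception (d) requires that the employer operates from a single site; but the employer operates from multiple sites, so (d) is unavailable.
Exception (e) does not apply: the employer's headcount is 32, not less than 27.

No — exception (c) applies; Sora's café is not required to enrol each employee in the state retirement plan.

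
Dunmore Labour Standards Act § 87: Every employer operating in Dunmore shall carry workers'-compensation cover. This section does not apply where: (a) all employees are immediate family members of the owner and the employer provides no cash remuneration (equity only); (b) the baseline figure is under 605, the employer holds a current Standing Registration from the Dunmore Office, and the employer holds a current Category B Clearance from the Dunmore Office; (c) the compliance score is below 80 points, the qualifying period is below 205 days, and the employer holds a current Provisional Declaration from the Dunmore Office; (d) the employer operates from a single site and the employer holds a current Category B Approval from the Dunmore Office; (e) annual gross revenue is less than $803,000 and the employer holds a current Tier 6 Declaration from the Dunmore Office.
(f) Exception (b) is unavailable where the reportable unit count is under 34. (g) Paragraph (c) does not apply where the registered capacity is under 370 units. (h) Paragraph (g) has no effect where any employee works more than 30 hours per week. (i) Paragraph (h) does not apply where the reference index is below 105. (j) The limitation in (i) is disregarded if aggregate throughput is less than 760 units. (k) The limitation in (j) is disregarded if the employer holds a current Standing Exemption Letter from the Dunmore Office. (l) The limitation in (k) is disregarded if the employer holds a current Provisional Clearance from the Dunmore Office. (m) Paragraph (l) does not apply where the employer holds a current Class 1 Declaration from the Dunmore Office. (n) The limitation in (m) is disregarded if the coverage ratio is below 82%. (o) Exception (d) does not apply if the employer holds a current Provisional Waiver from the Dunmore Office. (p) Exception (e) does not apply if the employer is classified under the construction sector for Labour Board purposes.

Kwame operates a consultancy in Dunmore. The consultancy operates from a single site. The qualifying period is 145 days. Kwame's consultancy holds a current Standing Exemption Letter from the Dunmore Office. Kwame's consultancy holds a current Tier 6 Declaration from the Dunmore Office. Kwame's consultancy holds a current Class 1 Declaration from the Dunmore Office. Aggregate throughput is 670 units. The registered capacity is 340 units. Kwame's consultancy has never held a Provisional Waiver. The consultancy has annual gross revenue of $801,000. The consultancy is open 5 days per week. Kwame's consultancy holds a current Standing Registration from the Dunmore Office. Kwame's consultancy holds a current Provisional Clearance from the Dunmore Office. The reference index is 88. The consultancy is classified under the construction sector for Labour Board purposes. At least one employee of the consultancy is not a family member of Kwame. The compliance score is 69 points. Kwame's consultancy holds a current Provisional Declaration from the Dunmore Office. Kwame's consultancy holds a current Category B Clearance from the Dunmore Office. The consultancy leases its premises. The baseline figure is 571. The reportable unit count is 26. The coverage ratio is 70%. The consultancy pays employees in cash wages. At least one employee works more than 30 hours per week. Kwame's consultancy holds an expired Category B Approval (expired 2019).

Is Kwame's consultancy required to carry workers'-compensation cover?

Exception (a) does not apply: at least one employee is not a family member.
Exception (b) is satisfied on its face — the baseline figure is 571, under the 605 limit; a current Standing Registration is held; a current Category B Clearance is held. Turning to paragraph (f): (f) operates — the reportable unit count is 26, under the 34 limit. Exception (b) does not apply.
All of (c)'s requirements are met (the compliance score is 69 points, below the 80 points limit; the qualifying period is 145 days, below the 205 days limit; a current Provisional Declaration is held). Under paragraphs (g)–(n): (g) would limit (c) — the registered capacity is 340 units, under the 370 units limit — but (h) sets (g) aside: (h) operates against (g): at least one employee exceeds 30 hours/week. (i) applies (the reference index is 88, below the 105 limit), but is overridden by (j): (j) is engaged — aggregate throughput is 670 units, less than the 760 units limit. (k) would limit (j) — a current Standing Exemption Letter is held — but (l) sets (k) aside: (l) operates against (k): a current Provisional Clearance is held. (m) operates (a current Class 1 Declaration is held), but yields to (n): (n) operates against (m): the coverage ratio is 70%, below the 82% limit. So (c) applies.
Exception (d) does not apply: there is no Category B Approval in force.
Exception (e)'s conditions are all satisfied: annual gross revenue is $801,000, less than the $803,000 limit; a current Tier 6 Declaration is held. But: (p) operates against (e): the consultancy is classified under the construction sector. So (e) is unavailable.

No — exception (c) applies; Kwame's consultancy is not required to carry workers'-compensation cover.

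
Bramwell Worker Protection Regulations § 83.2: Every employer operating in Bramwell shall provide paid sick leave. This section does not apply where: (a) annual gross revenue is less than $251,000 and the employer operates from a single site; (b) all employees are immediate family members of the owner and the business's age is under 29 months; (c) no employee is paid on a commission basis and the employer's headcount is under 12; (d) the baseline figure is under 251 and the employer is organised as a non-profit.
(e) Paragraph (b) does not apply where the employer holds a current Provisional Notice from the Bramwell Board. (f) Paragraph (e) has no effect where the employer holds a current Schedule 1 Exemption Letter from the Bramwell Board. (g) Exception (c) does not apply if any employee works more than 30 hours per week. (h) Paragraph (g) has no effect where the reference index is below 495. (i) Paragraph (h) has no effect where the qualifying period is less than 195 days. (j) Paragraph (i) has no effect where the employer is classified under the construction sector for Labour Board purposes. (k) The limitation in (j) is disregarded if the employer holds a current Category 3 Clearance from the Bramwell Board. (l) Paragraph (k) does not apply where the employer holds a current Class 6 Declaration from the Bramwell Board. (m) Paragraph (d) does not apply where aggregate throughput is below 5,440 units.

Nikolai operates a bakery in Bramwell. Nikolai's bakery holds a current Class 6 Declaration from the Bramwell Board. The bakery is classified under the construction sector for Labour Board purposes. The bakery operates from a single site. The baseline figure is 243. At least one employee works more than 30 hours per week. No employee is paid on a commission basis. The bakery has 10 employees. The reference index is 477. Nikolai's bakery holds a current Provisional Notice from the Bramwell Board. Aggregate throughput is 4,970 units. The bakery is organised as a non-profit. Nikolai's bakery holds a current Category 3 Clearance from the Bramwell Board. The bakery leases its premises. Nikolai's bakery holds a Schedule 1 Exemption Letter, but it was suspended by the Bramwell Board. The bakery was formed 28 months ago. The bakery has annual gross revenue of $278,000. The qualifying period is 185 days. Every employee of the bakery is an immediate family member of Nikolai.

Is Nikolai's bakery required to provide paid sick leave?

No — exception (c) applies; Nikolai's bakery is not required to provide paid sick leave.

Exception (a) does not apply: annual gross revenue is $278,000, not less than $251,000.
All of (b)'s requirements are met (every employee is an immediate family member; the business's age is 28 months, under the 29 months limit). However, paragraphs (e)–(f) must be considered: (e) operates against (b): a current Provisional Notice is held. (f) is not engaged (no current Schedule 1 Exemption Letter is held), so (e) stands. So (b) is unavailable.
All of (c)'s requirements are met (no employee is paid on commission; the employer's headcount is 10, under the 12 limit). Applying paragraphs (g)–(l): (g) is triggered (at least one employee exceeds 30 hours/week), but yields to (h): (h) is triggered — the reference index is 477, below the 495 limit. (i) would limit (h) — the qualifying period is 185 days, less than the 195 days limit — but (j) sets (i) aside: (j) is triggered — the bakery is classified under the construction sector. (k) would limit (j) — a current Category 3 Clearance is held — but (l) sets (k) aside: (l) applies — a current Class 6 Declaration is held. So (c) applies.
Exception (d) is satisfied on its face — the baseline figure is 243, under the 251 limit; the employer is a non-profit. However, paragraph (m) must be considered: (m) operates — aggregate throughput is 4,970 units, below the 5,440 units limit. (d) is therefore removed.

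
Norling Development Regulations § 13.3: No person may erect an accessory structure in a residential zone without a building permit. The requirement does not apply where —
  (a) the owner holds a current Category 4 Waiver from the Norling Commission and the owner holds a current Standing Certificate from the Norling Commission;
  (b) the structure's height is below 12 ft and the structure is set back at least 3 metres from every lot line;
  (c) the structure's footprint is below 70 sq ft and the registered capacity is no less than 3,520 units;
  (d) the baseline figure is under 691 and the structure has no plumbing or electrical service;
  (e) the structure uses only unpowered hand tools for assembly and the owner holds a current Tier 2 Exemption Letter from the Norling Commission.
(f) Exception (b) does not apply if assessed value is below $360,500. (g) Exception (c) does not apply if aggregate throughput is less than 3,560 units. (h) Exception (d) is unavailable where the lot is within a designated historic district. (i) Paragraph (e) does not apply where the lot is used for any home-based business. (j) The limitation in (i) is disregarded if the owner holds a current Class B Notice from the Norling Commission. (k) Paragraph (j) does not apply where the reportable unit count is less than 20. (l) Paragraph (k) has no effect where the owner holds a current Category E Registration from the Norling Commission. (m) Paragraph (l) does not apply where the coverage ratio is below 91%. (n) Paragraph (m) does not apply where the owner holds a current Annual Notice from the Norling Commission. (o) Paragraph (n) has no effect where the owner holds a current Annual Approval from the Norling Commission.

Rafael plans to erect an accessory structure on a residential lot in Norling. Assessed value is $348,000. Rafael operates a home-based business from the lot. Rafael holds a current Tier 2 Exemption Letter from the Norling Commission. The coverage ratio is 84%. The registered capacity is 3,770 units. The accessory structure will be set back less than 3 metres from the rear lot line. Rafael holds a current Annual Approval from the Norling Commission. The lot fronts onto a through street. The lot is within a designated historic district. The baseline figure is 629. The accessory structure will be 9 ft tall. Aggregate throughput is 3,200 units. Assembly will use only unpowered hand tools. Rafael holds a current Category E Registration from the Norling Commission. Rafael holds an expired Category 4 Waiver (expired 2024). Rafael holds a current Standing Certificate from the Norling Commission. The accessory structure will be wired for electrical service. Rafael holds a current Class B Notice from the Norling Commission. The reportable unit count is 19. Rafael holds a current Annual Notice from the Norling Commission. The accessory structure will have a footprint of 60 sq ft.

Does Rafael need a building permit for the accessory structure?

Yes — Rafael must obtain a building permit.

Exception (a) does not apply: the Category 4 Waiver is not current.
Exception (b) fails — the rear setback is under 3 m.
Exception (c): the structure's footprint is 60 sq ft, below the 70 sq ft limit; the registered capacity is 3,770 units, meeting the 3,520 units threshold — every condition holds. But applying paragraph (g): (g) is engaged — aggregate throughput is 3,200 units, less than the 3,560 units limit. Exception (c) does not apply.
Exception (d) does not apply: electrical service is planned.
All of (e)'s requirements are met (assembly uses only hand tools; a current Tier 2 Exemption Letter is held). Turning to paragraphs (i)–(o): (i) is triggered — a home-based business operates on the lot. (j) would limit (i) — a current Class B Notice is held — but (k) sets (j) aside: (k) operates against (j): the reportable unit count is 19, less than the 20 limit. (l) would limit (k) — a current Category E Registration is held — but (m) sets (l) aside: (m) is engaged — the coverage ratio is 84%, below the 91% limit. (n) would limit (m) — a current Annual Notice is held — but (o) sets (n) aside: (o) is engaged — a current Annual Approval is held. Exception (e) does not apply.
Every exception is unavailable, so the rule governs.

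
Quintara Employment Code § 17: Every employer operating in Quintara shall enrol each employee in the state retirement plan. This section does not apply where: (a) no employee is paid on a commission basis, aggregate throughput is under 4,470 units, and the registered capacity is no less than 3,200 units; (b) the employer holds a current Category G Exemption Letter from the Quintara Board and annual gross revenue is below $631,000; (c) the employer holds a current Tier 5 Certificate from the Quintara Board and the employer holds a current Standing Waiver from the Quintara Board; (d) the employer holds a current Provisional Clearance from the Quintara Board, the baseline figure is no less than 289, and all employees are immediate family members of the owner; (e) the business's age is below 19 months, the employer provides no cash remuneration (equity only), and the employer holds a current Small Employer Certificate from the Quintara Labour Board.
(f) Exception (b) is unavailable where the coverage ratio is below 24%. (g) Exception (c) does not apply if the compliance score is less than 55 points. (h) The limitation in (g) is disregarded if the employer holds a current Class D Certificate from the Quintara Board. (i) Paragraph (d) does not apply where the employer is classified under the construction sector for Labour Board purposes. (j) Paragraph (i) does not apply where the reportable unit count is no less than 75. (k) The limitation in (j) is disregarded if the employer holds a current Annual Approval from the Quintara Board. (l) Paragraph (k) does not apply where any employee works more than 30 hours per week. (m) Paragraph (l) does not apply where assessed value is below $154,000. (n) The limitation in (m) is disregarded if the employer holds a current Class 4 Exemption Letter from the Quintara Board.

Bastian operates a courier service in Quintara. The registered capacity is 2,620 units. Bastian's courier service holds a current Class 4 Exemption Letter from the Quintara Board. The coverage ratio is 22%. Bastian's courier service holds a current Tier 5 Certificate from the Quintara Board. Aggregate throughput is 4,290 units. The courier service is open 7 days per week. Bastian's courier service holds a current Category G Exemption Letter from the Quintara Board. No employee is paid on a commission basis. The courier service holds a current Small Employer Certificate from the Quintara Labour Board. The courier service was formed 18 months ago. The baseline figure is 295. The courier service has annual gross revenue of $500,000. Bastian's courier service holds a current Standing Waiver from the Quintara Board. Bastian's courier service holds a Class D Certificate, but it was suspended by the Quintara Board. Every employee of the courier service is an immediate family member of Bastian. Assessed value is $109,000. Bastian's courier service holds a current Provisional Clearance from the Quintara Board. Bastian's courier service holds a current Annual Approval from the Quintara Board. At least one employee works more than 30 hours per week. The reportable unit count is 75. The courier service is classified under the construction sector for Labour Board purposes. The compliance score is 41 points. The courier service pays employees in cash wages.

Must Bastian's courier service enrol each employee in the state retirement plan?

Exception (a) fails — the registered capacity is 2,620 units, short of 3,200 units.
Exception (b)'s conditions are all satisfied: a current Category G Exemption Letter is held; annual gross revenue is $500,000, below the $631,000 limit. But applying paragraph (f): (f) operates against (b): the coverage ratio is 22%, below the 24% limit. So (b) is unavailable.
Exception (c)'s conditions are all satisfied: a current Tier 5 Certificate is held; a current Standing Waiver is held. But applying paragraphs (g)–(h): (g) is triggered — the compliance score is 41 points, less than the 55 points limit. (h), which would lift (g), is not engaged — no current Class D Certificate is held. (c) is therefore removed.
Exception (d) is satisfied on its face — a current Provisional Clearance is held; the baseline figure is 295, meeting the 289 threshold; every employee is an immediate family member. Under paragraphs (i)–(n): (i) is triggered (the courier service is classified under the construction sector), but is set aside by (j): (j) is triggered — the reportable unit count is 75, meeting the 75 threshold. (k) is triggered (a current Annual Approval is held), but is displaced by (l): (l) is engaged — at least one employee exceeds 30 hours/week. (m) is engaged (assessed value is $109,000, below the $154,000 limit), but is overridden by (n): (n) applies — a current Class 4 Exemption Letter is held. So (d) applies.
Exception (e) does not apply: employees are paid cash wages.

No — exception (d) applies; Bastian's courier service is not required to enrol each employee in the state retirement plan.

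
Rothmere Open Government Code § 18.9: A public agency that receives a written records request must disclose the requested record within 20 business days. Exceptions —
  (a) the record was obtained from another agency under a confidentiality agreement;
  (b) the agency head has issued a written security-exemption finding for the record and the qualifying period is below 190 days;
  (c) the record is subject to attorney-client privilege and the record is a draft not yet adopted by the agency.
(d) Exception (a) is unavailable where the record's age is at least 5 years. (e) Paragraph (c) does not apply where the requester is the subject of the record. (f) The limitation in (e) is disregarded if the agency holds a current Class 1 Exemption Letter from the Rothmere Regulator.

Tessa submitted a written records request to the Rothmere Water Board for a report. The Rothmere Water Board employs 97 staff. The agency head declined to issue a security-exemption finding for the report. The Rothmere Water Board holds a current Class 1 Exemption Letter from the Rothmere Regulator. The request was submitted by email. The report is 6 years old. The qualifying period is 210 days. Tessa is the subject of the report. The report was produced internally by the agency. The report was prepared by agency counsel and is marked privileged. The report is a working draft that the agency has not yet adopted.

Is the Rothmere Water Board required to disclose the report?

No — exception (c) applies; the Rothmere Water Board is not required to disclose the report.

Exception (a) fails — the report was produced internally.
Exception (b) does not apply: the agency head declined to issue a security-exemption finding.
Exception (c): the report is privileged; the report is an unadopted draft — every condition holds. Applying paragraphs (e)–(f): (e) applies (Tessa is the subject of the report), but is displaced by (f): (f) operates — a current Class 1 Exemption Letter is held. Exception (c) stands.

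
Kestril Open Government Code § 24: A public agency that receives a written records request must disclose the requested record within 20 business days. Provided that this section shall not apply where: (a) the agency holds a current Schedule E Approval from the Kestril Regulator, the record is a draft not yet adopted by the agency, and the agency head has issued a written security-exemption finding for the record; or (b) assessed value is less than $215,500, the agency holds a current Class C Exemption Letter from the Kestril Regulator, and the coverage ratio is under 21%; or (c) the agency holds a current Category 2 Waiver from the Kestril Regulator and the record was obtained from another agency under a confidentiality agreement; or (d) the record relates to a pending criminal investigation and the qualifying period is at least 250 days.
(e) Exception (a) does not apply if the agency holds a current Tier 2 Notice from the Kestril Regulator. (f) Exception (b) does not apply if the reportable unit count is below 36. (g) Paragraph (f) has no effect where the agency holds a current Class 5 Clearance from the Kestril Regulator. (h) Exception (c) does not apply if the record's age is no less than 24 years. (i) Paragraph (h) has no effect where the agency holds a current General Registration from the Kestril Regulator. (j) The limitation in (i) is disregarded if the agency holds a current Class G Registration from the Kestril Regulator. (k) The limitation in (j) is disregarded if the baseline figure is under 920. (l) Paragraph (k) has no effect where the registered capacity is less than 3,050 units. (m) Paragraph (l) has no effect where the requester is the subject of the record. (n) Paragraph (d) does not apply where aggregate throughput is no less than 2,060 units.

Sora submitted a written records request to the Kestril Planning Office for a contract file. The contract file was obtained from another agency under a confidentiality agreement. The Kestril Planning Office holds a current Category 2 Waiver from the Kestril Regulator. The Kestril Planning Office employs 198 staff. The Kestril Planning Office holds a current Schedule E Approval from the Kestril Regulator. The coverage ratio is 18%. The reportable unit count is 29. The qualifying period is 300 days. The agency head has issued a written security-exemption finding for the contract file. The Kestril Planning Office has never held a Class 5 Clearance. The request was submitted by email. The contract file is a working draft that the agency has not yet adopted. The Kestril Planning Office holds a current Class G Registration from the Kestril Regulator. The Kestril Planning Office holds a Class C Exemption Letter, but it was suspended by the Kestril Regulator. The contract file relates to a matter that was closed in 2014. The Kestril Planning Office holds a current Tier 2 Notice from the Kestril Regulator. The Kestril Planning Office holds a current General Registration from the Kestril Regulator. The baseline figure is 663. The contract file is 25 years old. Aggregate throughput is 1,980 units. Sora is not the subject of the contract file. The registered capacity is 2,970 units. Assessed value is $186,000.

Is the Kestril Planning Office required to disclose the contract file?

Exception (a): a current Schedule E Approval is held; the contract file is an unadopted draft; a written security-exemption finding has been issued — every condition holds. However, paragraph (e) must be considered: (e) is triggered — a current Tier 2 Notice is held. Exception (a) does not apply.
Exception (b) fails — there is no Class C Exemption Letter in force.
Exception (c)'s conditions are all satisfied: a current Category 2 Waiver is held; the contract file was obtained under a confidentiality agreement. But: (h) operates against (c): the record's age is 25 years, meeting the 24 years threshold. (i) operates (a current General Registration is held), but is itself disapplied by (j): (j) is engaged — a current Class G Registration is held. (k) would limit (j) — the baseline figure is 663, under the 920 limit — but (l) sets (k) aside: (l) operates against (k): the registered capacity is 2,970 units, less than the 3,050 units limit. (m), which would lift (l), is inapplicable — Sora is not the subject of the contract file. (c) is therefore removed.
Exception (d) requires that the record relates to a pending criminal investigation; but the contract file relates to a closed matter, so (d) is unavailable.
No exception applies. The general rule governs.

Yes — the Kestril Planning Office must disclose the contract file.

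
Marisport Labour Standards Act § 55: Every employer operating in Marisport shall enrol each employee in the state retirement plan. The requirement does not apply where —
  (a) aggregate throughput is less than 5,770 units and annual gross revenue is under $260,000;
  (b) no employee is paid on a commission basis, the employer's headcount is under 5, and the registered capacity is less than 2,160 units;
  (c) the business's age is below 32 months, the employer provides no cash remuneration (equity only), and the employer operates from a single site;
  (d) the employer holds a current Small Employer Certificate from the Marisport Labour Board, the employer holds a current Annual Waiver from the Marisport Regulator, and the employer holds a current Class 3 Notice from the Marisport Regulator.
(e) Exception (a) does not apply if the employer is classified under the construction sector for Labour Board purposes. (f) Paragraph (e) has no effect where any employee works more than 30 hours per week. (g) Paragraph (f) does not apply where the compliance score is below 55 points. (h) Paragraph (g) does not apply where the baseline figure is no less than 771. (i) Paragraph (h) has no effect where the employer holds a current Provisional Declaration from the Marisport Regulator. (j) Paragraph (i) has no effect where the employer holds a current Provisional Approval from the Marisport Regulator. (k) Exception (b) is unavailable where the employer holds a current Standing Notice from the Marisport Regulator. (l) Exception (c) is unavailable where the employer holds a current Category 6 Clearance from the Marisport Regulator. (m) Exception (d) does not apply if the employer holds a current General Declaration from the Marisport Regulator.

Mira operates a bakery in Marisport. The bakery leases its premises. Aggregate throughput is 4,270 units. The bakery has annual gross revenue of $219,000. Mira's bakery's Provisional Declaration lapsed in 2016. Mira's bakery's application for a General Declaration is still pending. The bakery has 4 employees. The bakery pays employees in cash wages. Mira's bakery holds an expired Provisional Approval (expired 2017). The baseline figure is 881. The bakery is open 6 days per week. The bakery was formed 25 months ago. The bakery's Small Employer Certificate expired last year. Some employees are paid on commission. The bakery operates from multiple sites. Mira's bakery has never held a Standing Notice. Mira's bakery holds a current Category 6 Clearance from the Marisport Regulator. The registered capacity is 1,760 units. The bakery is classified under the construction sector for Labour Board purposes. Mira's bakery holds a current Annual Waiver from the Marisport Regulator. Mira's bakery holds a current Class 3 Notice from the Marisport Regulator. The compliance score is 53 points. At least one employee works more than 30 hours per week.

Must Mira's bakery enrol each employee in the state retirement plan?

Exception (a)'s conditions are all satisfied: aggregate throughput is 4,270 units, less than the 5,770 units limit; annual gross revenue is $219,000, under the $260,000 limit. Applying paragraphs (e)–(j): (e) would limit (a) — the bakery is classified under the construction sector — but (f) sets (e) aside: (f) operates against (e): at least one employee exceeds 30 hours/week. (g) is engaged (the compliance score is 53 points, below the 55 points limit), but is itself disapplied by (h): (h) operates against (g): the baseline figure is 881, meeting the 771 threshold. (i), which would lift (h), is not engaged — the Provisional Declaration is not current. (a) remains available.
Exception (b) does not apply: some employees are paid on commission.
Exception (c) requires that the employer provides no cash remuneration (equity only); but employees are paid cash wages, so (c) is unavailable.
Exception (d) fails — the Small Employer Certificate has expired.

No — exception (a) applies; Mira's bakery is not required to enrol each employee in the state retirement plan.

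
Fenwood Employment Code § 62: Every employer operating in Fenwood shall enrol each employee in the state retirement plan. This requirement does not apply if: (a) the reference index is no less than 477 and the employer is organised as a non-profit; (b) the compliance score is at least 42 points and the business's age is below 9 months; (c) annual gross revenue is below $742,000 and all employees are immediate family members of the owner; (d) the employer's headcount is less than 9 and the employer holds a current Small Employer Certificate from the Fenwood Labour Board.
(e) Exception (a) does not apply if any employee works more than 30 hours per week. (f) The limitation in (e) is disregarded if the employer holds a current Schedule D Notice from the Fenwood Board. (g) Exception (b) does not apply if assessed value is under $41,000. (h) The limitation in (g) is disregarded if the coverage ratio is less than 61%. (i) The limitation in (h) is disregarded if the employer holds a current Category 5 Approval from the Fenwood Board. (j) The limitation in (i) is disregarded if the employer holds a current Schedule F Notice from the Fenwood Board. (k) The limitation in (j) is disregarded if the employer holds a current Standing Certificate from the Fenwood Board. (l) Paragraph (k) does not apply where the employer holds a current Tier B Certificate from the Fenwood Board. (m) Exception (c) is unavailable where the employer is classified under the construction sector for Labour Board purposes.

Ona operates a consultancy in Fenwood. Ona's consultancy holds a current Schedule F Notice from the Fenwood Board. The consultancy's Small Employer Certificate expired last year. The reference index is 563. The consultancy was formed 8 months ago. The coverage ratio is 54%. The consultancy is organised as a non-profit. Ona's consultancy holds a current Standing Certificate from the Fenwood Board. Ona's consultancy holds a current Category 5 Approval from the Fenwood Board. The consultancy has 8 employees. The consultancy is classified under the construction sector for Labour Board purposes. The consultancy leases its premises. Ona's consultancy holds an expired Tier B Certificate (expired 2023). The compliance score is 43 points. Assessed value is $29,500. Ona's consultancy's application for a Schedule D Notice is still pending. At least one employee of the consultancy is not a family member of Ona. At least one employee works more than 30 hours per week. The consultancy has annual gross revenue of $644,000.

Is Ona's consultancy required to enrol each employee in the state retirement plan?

Exception (a)'s conditions are all satisfied: the reference index is 563, meeting the 477 threshold; the employer is a non-profit. However, paragraphs (e)–(f) must be considered: (e) operates against (a): at least one employee exceeds 30 hours/week. (f), which would lift (e), is not engaged — there is no Schedule D Notice in force. So (a) is unavailable.
All of (b)'s requirements are met (the compliance score is 43 points, meeting the 42 points threshold; the business's age is 8 months, below the 9 months limit). But applying paragraphs (g)–(l): (g) operates — assessed value is $29,500, under the $41,000 limit. (h) would limit (g) — the coverage ratio is 54%, less than the 61% limit — but (i) sets (h) aside: (i) operates against (h): a current Category 5 Approval is held. (j) operates (a current Schedule F Notice is held), but is itself disapplied by (k): (k) operates against (j): a current Standing Certificate is held. (l), which would lift (k), is inapplicable — there is no Tier B Certificate in force. So (b) is unavailable.
Exception (c) requires that all employees are immediate family members of the owner; but at least one employee is not a family member, so (c) is unavailable.
Exception (d) requires that the employer holds a current Small Employer Certificate from the Fenwood Labour Board; but the Small Employer Certificate has expired, so (d) is unavailable.
No exception displaces § 62.

Yes — Ona's consultancy must enrol each employee in the state retirement plan.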